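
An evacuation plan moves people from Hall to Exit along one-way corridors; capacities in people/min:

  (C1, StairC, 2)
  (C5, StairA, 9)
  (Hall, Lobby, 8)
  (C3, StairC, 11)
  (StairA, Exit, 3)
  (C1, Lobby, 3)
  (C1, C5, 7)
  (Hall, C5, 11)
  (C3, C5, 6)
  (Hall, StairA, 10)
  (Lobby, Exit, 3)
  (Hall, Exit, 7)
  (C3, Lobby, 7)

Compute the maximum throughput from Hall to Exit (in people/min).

13

Augment Hall→Exit: bottleneck 7, flow now 7.
Augment Hall→StairA→Exit: bottleneck 3, flow now 10.
Augment Hall→Lobby→Exit: bottleneck 3, flow now 13.
No augmenting path remains; maximum flow = 13.
In the residual graph, reachable from Hall: {Hall, C5, StairA, Lobby}.
Min-cut edges: Hall→Exit (7), StairA→Exit (3), Lobby→Exit (3); capacity 7 + 3 + 3 = 13.
This cut is saturated, so no flow can exceed 13.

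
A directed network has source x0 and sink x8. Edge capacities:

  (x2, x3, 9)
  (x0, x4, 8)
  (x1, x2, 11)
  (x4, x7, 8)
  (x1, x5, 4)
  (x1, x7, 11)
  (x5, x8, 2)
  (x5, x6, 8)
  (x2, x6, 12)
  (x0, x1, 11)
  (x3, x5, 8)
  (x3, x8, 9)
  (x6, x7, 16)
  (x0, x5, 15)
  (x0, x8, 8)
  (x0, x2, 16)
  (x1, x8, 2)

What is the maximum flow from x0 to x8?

Augment x0→x8: bottleneck 8, flow now 8.
Augment x0→x1→x8: bottleneck 2, flow now 10.
Augment x0→x5→x8: bottleneck 2, flow now 12.
Augment x0→x2→x3→x8: bottleneck 9, flow now 21.
No augmenting path remains; maximum flow = 21.
In the residual graph, reachable from x0: {x0, x1, x2, x4, x5, x6, x7}.
Min-cut edges: x0→x8 (8), x1→x8 (2), x2→x3 (9), x5→x8 (2); capacity 8 + 2 + 9 + 2 = 21.
This cut is saturated, so no flow can exceed 21.

21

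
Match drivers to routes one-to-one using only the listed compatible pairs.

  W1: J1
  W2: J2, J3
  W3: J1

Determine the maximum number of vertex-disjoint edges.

Unit-capacity flow: source→left, listed edges, right→sink; max matching = max flow.
Augmenting path W1→J1 (+1); matched 1.
Augmenting path W2→J2 (+1); matched 2.
No augmenting path remains; maximum matching = 2.
König certificate: {W2, J1} is a vertex cover of size 2 (every listed pair touches it), so no matching can be larger.

2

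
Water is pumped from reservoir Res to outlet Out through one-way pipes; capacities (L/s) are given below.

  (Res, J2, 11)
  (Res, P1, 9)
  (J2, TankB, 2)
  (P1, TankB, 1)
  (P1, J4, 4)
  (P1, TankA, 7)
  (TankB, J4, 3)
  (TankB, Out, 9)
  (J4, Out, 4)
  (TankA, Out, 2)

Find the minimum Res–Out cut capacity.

Augment Res→J2→TankB→Out: bottleneck 2, flow now 2.
Augment Res→P1→TankB→Out: bottleneck 1, flow now 3.
Augment Res→P1→J4→Out: bottleneck 4, flow now 7.
Augment Res→P1→TankA→Out: bottleneck 2, flow now 9.
No augmenting path remains; maximum flow = 9.
By max-flow min-cut, the minimum cut capacity equals the max flow.
In the residual graph, reachable from Res: {Res, J2, P1, TankA}.
Min-cut edges: J2→TankB (2), P1→TankB (1), P1→J4 (4), TankA→Out (2); capacity 2 + 1 + 4 + 2 = 9.

9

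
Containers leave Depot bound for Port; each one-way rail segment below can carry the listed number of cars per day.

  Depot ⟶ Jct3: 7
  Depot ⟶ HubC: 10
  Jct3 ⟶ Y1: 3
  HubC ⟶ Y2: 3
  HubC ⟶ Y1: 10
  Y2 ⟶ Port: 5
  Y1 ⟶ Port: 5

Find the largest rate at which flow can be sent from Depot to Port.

8

Augment Depot→Jct3→Y1→Port: bottleneck 3, flow now 3.
Augment Depot→HubC→Y2→Port: bottleneck 3, flow now 6.
Augment Depot→HubC→Y1→Port: bottleneck 2, flow now 8.
No augmenting path remains; maximum flow = 8.
In the residual graph, reachable from Depot: {Depot, Jct3, HubC, Y1}.
Min-cut edges: HubC→Y2 (3), Y1→Port (5); capacity 3 + 5 = 8.
This cut is saturated, so no flow can exceed 8.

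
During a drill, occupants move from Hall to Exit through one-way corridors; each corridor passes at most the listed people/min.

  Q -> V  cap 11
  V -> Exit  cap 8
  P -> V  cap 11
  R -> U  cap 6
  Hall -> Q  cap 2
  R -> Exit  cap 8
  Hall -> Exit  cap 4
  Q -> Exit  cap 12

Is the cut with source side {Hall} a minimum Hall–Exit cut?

Given cut capacity: 2 + 4 = 6.
Augment Hall→Exit: bottleneck 4, flow now 4.
Augment Hall→Q→Exit: bottleneck 2, flow now 6.
No augmenting path remains; maximum flow = 6.
Cut capacity 6 equals the max flow, so it is a minimum cut.

Yes — it is a minimum cut (capacity 6).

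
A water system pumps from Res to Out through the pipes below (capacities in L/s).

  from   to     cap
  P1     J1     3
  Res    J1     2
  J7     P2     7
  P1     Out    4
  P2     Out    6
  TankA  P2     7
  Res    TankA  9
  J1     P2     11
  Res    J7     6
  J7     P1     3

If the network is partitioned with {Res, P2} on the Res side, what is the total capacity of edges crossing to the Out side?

Edges leaving {Res, P2}: Res→J1 (2), Res→J7 (6), Res→TankA (9), P2→Out (6).
Cut capacity = 2 + 6 + 9 + 6 = 23.

23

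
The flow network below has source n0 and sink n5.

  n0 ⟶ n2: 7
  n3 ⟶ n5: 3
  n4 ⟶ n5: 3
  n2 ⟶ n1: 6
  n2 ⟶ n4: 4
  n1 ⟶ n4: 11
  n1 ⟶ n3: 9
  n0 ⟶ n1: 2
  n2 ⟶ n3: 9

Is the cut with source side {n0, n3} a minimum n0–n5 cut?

No — its capacity is 12, but the minimum cut has capacity 6.

Given cut capacity: 2 + 7 + 3 = 12.
Augment n0→n1→n3→n5: bottleneck 2, flow now 2.
Augment n0→n2→n3→n5: bottleneck 1, flow now 3.
Augment n0→n2→n4→n5: bottleneck 3, flow now 6.
No augmenting path remains; maximum flow = 6.
In the residual graph, reachable from n0: {n0, n1, n2, n3, n4}.
Min-cut edges: n3→n5 (3), n4→n5 (3); capacity 3 + 3 = 6.
Cut capacity 12 exceeds the max flow 6, so it is not minimum.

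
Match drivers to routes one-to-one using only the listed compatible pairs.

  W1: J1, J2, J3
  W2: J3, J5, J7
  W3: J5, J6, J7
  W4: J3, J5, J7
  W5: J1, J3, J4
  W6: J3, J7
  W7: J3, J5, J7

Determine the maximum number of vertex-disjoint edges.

Unit-capacity flow: source→left, listed edges, right→sink; max matching = max flow.
Augmenting path W1→J1 (+1); matched 1.
Augmenting path W2→J3 (+1); matched 2.
Augmenting path W3→J5 (+1); matched 3.
Augmenting path W4→J7 (+1); matched 4.
Augmenting path W5→J4 (+1); matched 5.
Augmenting path W7→J5→W3→J6 (+1); matched 6.
No augmenting path remains; maximum matching = 6.
König certificate: {W1, W3, W5, J3, J5, J7} is a vertex cover of size 6 (every listed pair touches it), so no matching can be larger.

6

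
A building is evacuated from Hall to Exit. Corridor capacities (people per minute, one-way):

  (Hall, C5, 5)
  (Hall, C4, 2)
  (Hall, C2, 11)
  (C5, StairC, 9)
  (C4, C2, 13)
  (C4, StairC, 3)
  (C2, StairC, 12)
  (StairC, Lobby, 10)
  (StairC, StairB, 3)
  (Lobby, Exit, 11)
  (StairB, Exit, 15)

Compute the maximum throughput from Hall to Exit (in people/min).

13

Augment Hall→C5→StairC→Lobby→Exit: bottleneck 5, flow now 5.
Augment Hall→C4→StairC→Lobby→Exit: bottleneck 2, flow now 7.
Augment Hall→C2→StairC→Lobby→Exit: bottleneck 3, flow now 10.
Augment Hall→C2→StairC→StairB→Exit: bottleneck 3, flow now 13.
No augmenting path remains; maximum flow = 13.
In the residual graph, reachable from Hall: {Hall, C5, C4, C2, StairC}.
Min-cut edges: StairC→Lobby (10), StairC→StairB (3); capacity 10 + 3 = 13.
This cut is saturated, so no flow can exceed 13.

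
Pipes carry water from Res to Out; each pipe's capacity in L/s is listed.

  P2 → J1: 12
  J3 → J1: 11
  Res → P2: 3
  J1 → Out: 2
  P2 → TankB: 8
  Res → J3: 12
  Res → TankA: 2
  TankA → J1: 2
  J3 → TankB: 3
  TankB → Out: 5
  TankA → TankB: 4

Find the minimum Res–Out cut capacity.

7

Augment Res→J3→J1→Out: bottleneck 2, flow now 2.
Augment Res→J3→TankB→Out: bottleneck 3, flow now 5.
Augment Res→P2→TankB→Out: bottleneck 2, flow now 7.
No augmenting path remains; maximum flow = 7.
By max-flow min-cut, the minimum cut capacity equals the max flow.
In the residual graph, reachable from Res: {Res, J3, P2, TankA, J1, TankB}.
Min-cut edges: J1→Out (2), TankB→Out (5); capacity 2 + 5 = 7.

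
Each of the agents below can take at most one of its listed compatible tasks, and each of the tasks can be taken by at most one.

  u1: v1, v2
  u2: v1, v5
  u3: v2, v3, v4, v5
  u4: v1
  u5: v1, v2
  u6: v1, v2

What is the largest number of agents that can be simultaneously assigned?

Unit-capacity flow: source→left, listed edges, right→sink; max matching = max flow.
Augmenting path u1→v1 (+1); matched 1.
Augmenting path u2→v5 (+1); matched 2.
Augmenting path u3→v2 (+1); matched 3.
Augmenting path u5→v2→u3→v3 (+1); matched 4.
No augmenting path remains; maximum matching = 4.
König certificate: {u2, u3, v1, v2} is a vertex cover of size 4 (every listed pair touches it), so no matching can be larger.

4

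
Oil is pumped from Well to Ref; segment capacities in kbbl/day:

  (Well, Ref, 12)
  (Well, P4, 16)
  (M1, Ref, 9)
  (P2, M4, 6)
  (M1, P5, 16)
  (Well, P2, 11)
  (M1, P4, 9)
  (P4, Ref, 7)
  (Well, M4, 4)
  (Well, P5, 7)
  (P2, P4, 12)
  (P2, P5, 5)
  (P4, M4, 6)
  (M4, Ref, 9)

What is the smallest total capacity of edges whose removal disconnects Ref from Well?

Augment Well→Ref: bottleneck 12, flow now 12.
Augment Well→P4→Ref: bottleneck 7, flow now 19.
Augment Well→M4→Ref: bottleneck 4, flow now 23.
Augment Well→P2→M4→Ref: bottleneck 5, flow now 28.
No augmenting path remains; maximum flow = 28.
By max-flow min-cut, the minimum cut capacity equals the max flow.
In the residual graph, reachable from Well: {Well, P2, P4, P5, M4}.
Min-cut edges: Well→Ref (12), P4→Ref (7), M4→Ref (9); capacity 12 + 7 + 9 = 28.

28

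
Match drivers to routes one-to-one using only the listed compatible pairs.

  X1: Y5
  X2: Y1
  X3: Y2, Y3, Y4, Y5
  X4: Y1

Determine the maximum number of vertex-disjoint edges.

3

Unit-capacity flow: source→left, listed edges, right→sink; max matching = max flow.
Augmenting path X1→Y5 (+1); matched 1.
Augmenting path X2→Y1 (+1); matched 2.
Augmenting path X3→Y2 (+1); matched 3.
No augmenting path remains; maximum matching = 3.
König certificate: {X1, X3, Y1} is a vertex cover of size 3 (every listed pair touches it), so no matching can be larger.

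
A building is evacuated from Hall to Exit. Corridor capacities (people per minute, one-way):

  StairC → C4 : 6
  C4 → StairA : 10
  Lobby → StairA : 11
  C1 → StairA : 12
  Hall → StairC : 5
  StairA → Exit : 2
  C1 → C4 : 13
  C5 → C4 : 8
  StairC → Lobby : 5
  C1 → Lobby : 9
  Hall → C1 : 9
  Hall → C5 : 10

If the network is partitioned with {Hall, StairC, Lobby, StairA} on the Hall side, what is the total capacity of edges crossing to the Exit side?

27

Edges leaving {Hall, StairC, Lobby, StairA}: Hall→C1 (9), Hall→C5 (10), StairC→C4 (6), StairA→Exit (2).
Cut capacity = 9 + 10 + 6 + 2 = 27.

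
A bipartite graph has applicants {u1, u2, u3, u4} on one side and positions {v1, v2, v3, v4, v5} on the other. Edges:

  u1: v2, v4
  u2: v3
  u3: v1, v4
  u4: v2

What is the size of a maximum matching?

4

Unit-capacity flow: source→left, listed edges, right→sink; max matching = max flow.
Augmenting path u1→v2 (+1); matched 1.
Augmenting path u2→v3 (+1); matched 2.
Augmenting path u3→v1 (+1); matched 3.
Augmenting path u4→v2→u1→v4 (+1); matched 4.
No augmenting path remains; maximum matching = 4.
König certificate: {u1, u2, u3, u4} is a vertex cover of size 4 (every listed pair touches it), so no matching can be larger.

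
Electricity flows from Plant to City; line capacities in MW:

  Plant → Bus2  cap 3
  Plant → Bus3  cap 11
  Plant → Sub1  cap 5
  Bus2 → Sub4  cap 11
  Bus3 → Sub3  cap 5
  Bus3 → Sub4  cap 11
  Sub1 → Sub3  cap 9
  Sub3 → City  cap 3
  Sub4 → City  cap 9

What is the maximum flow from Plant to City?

Augment Plant→Bus2→Sub4→City: bottleneck 3, flow now 3.
Augment Plant→Bus3→Sub3→City: bottleneck 3, flow now 6.
Augment Plant→Bus3→Sub4→City: bottleneck 6, flow now 12.
No augmenting path remains; maximum flow = 12.
In the residual graph, reachable from Plant: {Plant, Bus2, Bus3, Sub1, Sub3, Sub4}.
Min-cut edges: Sub3→City (3), Sub4→City (9); capacity 3 + 9 = 12.
This cut is saturated, so no flow can exceed 12.

12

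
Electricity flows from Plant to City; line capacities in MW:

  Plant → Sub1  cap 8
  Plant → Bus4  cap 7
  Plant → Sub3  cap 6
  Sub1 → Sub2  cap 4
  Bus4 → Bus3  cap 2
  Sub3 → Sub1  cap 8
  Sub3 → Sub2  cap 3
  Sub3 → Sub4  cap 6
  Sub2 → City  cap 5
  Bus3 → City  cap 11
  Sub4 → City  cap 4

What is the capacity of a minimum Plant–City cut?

11

Augment Plant→Sub1→Sub2→City: bottleneck 4, flow now 4.
Augment Plant→Bus4→Bus3→City: bottleneck 2, flow now 6.
Augment Plant→Sub3→Sub2→City: bottleneck 1, flow now 7.
Augment Plant→Sub3→Sub4→City: bottleneck 4, flow now 11.
No augmenting path remains; maximum flow = 11.
By max-flow min-cut, the minimum cut capacity equals the max flow.
In the residual graph, reachable from Plant: {Plant, Sub1, Bus4, Sub3, Sub2, Sub4}.
Min-cut edges: Bus4→Bus3 (2), Sub2→City (5), Sub4→City (4); capacity 2 + 5 + 4 = 11.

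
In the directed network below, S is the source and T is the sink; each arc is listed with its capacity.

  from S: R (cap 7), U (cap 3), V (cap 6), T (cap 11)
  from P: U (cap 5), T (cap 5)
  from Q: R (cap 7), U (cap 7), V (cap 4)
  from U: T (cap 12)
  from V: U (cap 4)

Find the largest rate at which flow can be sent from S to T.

Augment S→T: bottleneck 11, flow now 11.
Augment S→U→T: bottleneck 3, flow now 14.
Augment S→V→U→T: bottleneck 4, flow now 18.
No augmenting path remains; maximum flow = 18.
In the residual graph, reachable from S: {S, R, V}.
Min-cut edges: S→U (3), S→T (11), V→U (4); capacity 3 + 11 + 4 = 18.
This cut is saturated, so no flow can exceed 18.

18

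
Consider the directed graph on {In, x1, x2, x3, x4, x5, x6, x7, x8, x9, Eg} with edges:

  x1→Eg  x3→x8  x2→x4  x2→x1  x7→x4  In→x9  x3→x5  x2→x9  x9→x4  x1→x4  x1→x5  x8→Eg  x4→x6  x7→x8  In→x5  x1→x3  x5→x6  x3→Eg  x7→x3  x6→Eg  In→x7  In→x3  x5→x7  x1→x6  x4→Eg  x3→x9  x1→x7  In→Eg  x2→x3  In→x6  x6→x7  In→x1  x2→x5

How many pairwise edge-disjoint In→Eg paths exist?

Assign every edge capacity 1; by Menger, the answer equals the max flow.
Path In→Eg (+1); total 1.
Path In→x1→Eg (+1); total 2.
Path In→x3→Eg (+1); total 3.
Path In→x6→Eg (+1); total 4.
Path In→x7→x4→Eg (+1); total 5.
Path In→x5→x7→x8→Eg (+1); total 6.
No residual In→Eg path; max flow = 6.
Certifying cut of size 6: {In→Eg, In→x1, x3→Eg, x4→Eg, x6→Eg, x8→Eg}.

6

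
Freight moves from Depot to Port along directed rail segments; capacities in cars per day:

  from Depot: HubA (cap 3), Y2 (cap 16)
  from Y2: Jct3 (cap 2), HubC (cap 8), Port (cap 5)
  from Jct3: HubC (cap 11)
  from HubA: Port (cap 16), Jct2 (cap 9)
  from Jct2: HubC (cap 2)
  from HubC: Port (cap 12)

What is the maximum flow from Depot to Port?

18

Augment Depot→Y2→Port: bottleneck 5, flow now 5.
Augment Depot→HubA→Port: bottleneck 3, flow now 8.
Augment Depot→Y2→HubC→Port: bottleneck 8, flow now 16.
Augment Depot→Y2→Jct3→HubC→Port: bottleneck 2, flow now 18.
No augmenting path remains; maximum flow = 18.
In the residual graph, reachable from Depot: {Depot, Y2}.
Min-cut edges: Depot→HubA (3), Y2→Jct3 (2), Y2→HubC (8), Y2→Port (5); capacity 3 + 2 + 8 + 5 = 18.
This cut is saturated, so no flow can exceed 18.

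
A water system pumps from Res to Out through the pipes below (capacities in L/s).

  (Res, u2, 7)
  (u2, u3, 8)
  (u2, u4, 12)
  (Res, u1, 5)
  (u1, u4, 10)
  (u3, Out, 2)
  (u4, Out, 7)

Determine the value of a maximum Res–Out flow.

Augment Res→u1→u4→Out: bottleneck 5, flow now 5.
Augment Res→u2→u3→Out: bottleneck 2, flow now 7.
Augment Res→u2→u4→Out: bottleneck 2, flow now 9.
No augmenting path remains; maximum flow = 9.
In the residual graph, reachable from Res: {Res, u1, u2, u3, u4}.
Min-cut edges: u3→Out (2), u4→Out (7); capacity 2 + 7 = 9.
This cut is saturated, so no flow can exceed 9.

9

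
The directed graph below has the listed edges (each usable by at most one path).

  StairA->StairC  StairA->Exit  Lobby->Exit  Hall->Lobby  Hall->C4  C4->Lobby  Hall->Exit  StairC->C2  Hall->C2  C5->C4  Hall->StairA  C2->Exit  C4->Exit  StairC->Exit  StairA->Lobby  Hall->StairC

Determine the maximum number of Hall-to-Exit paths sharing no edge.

6

Assign every edge capacity 1; by Menger, the answer equals the max flow.
Path Hall→Exit (+1); total 1.
Path Hall→StairC→Exit (+1); total 2.
Path Hall→C4→Exit (+1); total 3.
Path Hall→StairA→Exit (+1); total 4.
Path Hall→Lobby→Exit (+1); total 5.
Path Hall→C2→Exit (+1); total 6.
No residual Hall→Exit path; max flow = 6.
Certifying cut of size 6: {Hall→C2, Hall→C4, Hall→Exit, Hall→Lobby, Hall→StairA, Hall→StairC}.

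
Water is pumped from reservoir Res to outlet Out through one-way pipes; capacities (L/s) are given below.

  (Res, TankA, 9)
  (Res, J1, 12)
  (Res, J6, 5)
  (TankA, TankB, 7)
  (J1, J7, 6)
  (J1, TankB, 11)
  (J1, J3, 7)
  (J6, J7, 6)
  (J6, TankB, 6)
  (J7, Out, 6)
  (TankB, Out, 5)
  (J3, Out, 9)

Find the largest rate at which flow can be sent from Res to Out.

Augment Res→TankA→TankB→Out: bottleneck 5, flow now 5.
Augment Res→J1→J7→Out: bottleneck 6, flow now 11.
Augment Res→J1→J3→Out: bottleneck 6, flow now 17.
Augment Res→J6→J7→J1→J3→Out: bottleneck 1, flow now 18. (uses reverse residual edge)
No augmenting path remains; maximum flow = 18.
In the residual graph, reachable from Res: {Res, TankA, J1, J6, J7, TankB}.
Min-cut edges: J1→J3 (7), J7→Out (6), TankB→Out (5); capacity 7 + 6 + 5 = 18.
This cut is saturated, so no flow can exceed 18.

18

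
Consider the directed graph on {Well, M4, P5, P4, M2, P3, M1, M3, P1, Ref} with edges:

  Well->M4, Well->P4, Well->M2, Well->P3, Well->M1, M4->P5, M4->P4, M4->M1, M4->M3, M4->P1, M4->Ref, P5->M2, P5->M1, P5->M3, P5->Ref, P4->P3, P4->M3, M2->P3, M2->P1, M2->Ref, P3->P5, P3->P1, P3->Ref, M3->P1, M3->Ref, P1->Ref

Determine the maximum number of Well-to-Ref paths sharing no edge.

Assign every edge capacity 1; by Menger, the answer equals the max flow.
Path Well→M4→Ref (+1); total 1.
Path Well→M2→Ref (+1); total 2.
Path Well→P3→Ref (+1); total 3.
Path Well→P4→M3→Ref (+1); total 4.
No residual Well→Ref path; max flow = 4.
Certifying cut of size 4: {Well→M2, Well→M4, Well→P3, Well→P4}.

4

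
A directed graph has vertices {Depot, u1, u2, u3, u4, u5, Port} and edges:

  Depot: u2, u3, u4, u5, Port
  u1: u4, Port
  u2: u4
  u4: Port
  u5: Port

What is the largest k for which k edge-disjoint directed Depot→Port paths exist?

Assign every edge capacity 1; by Menger, the answer equals the max flow.
Path Depot→Port (+1); total 1.
Path Depot→u4→Port (+1); total 2.
Path Depot→u5→Port (+1); total 3.
No residual Depot→Port path; max flow = 3.
Certifying cut of size 3: {Depot→Port, Depot→u5, u4→Port}.

3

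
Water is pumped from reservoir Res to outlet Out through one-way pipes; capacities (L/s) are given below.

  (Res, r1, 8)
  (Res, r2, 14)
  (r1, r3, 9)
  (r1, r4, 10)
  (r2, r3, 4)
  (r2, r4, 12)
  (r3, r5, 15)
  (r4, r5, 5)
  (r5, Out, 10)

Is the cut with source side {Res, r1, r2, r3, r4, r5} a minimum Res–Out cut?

Given cut capacity: 10 = 10.
Augment Res→r1→r3→r5→Out: bottleneck 8, flow now 8.
Augment Res→r2→r3→r5→Out: bottleneck 2, flow now 10.
No augmenting path remains; maximum flow = 10.
Cut capacity 10 equals the max flow, so it is a minimum cut.

Yes — it is a minimum cut (capacity 10).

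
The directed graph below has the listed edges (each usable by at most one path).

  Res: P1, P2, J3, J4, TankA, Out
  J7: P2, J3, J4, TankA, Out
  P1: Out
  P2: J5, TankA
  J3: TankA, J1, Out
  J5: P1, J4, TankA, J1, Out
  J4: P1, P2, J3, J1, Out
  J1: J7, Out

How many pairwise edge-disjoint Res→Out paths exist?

5

Assign every edge capacity 1; by Menger, the answer equals the max flow.
Path Res→Out (+1); total 1.
Path Res→P1→Out (+1); total 2.
Path Res→J3→Out (+1); total 3.
Path Res→J4→Out (+1); total 4.
Path Res→P2→J5→Out (+1); total 5.
No residual Res→Out path; max flow = 5.
Certifying cut of size 5: {Res→J3, Res→J4, Res→Out, Res→P1, Res→P2}.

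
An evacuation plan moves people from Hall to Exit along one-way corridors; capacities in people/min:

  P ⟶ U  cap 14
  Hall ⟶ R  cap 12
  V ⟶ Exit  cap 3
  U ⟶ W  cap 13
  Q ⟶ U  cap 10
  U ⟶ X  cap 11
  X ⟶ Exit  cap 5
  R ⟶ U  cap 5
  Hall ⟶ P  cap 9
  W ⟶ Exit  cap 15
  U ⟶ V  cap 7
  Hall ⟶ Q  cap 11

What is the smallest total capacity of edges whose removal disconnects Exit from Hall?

Augment Hall→P→U→V→Exit: bottleneck 3, flow now 3.
Augment Hall→P→U→W→Exit: bottleneck 6, flow now 9.
Augment Hall→Q→U→W→Exit: bottleneck 7, flow now 16.
Augment Hall→Q→U→X→Exit: bottleneck 3, flow now 19.
Augment Hall→R→U→X→Exit: bottleneck 2, flow now 21.
No augmenting path remains; maximum flow = 21.
By max-flow min-cut, the minimum cut capacity equals the max flow.
In the residual graph, reachable from Hall: {Hall, P, Q, R, U, V, X}.
Min-cut edges: U→W (13), V→Exit (3), X→Exit (5); capacity 13 + 3 + 5 = 21.

21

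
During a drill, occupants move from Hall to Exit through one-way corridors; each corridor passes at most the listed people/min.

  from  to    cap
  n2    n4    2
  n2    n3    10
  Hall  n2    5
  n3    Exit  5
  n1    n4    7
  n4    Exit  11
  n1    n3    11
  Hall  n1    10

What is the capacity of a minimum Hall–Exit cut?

Augment Hall→n1→n3→Exit: bottleneck 5, flow now 5.
Augment Hall→n1→n4→Exit: bottleneck 5, flow now 10.
Augment Hall→n2→n4→Exit: bottleneck 2, flow now 12.
Augment Hall→n2→n3→n1→n4→Exit: bottleneck 2, flow now 14. (uses reverse residual edge)
No augmenting path remains; maximum flow = 14.
By max-flow min-cut, the minimum cut capacity equals the max flow.
In the residual graph, reachable from Hall: {Hall, n1, n2, n3}.
Min-cut edges: n1→n4 (7), n2→n4 (2), n3→Exit (5); capacity 7 + 2 + 5 = 14.

14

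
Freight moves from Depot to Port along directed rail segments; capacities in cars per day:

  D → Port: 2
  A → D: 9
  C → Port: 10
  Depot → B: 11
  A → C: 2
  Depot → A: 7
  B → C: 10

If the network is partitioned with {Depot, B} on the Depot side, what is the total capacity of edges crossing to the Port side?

17

Edges leaving {Depot, B}: Depot→A (7), B→C (10).
Cut capacity = 7 + 10 = 17.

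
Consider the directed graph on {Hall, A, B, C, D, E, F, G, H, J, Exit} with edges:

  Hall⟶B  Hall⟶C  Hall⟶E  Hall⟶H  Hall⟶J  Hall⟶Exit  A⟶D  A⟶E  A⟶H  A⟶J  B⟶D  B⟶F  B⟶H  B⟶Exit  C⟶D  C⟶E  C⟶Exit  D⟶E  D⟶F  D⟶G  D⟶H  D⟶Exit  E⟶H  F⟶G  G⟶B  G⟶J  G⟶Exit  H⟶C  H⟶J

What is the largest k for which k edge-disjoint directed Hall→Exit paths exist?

Assign every edge capacity 1; by Menger, the answer equals the max flow.
Path Hall→Exit (+1); total 1.
Path Hall→B→Exit (+1); total 2.
Path Hall→C→Exit (+1); total 3.
Path Hall→H→C→D→Exit (+1); total 4.
No residual Hall→Exit path; max flow = 4.
Certifying cut of size 4: {H→C, Hall→B, Hall→C, Hall→Exit}.

4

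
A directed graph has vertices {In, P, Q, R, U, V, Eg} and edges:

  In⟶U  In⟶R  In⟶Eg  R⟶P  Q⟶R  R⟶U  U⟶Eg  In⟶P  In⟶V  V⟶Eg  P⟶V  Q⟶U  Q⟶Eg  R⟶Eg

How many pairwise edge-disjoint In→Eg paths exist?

4

Assign every edge capacity 1; by Menger, the answer equals the max flow.
Path In→Eg (+1); total 1.
Path In→R→Eg (+1); total 2.
Path In→U→Eg (+1); total 3.
Path In→V→Eg (+1); total 4.
No residual In→Eg path; max flow = 4.
Certifying cut of size 4: {In→Eg, In→R, In→U, V→Eg}.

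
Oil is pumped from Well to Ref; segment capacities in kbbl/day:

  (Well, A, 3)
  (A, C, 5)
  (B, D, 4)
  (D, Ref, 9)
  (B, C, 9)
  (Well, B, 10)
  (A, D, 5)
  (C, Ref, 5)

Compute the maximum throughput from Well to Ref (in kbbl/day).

Augment Well→A→C→Ref: bottleneck 3, flow now 3.
Augment Well→B→C→Ref: bottleneck 2, flow now 5.
Augment Well→B→D→Ref: bottleneck 4, flow now 9.
Augment Well→B→C→A→D→Ref: bottleneck 3, flow now 12. (uses reverse residual edge)
No augmenting path remains; maximum flow = 12.
In the residual graph, reachable from Well: {Well, B, C}.
Min-cut edges: Well→A (3), B→D (4), C→Ref (5); capacity 3 + 4 + 5 = 12.
This cut is saturated, so no flow can exceed 12.

12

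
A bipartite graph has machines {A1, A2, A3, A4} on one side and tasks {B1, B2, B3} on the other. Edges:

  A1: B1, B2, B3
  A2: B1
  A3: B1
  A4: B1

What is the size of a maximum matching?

2

Unit-capacity flow: source→left, listed edges, right→sink; max matching = max flow.
Augmenting path A1→B1 (+1); matched 1.
Augmenting path A2→B1→A1→B2 (+1); matched 2.
No augmenting path remains; maximum matching = 2.
König certificate: {A1, B1} is a vertex cover of size 2 (every listed pair touches it), so no matching can be larger.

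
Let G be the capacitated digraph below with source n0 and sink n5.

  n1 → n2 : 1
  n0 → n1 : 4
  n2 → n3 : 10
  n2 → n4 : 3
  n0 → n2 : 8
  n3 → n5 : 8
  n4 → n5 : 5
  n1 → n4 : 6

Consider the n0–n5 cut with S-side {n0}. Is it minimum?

Given cut capacity: 4 + 8 = 12.
Augment n0→n1→n4→n5: bottleneck 4, flow now 4.
Augment n0→n2→n3→n5: bottleneck 8, flow now 12.
No augmenting path remains; maximum flow = 12.
Cut capacity 12 equals the max flow, so it is a minimum cut.

Yes — it is a minimum cut (capacity 12).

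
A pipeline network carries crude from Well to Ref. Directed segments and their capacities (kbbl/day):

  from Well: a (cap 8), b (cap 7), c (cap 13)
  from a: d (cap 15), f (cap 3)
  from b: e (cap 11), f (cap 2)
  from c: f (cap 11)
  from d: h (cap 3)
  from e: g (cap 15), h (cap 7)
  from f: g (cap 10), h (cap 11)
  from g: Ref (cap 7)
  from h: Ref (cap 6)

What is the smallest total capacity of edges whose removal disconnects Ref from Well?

Augment Well→a→d→h→Ref: bottleneck 3, flow now 3.
Augment Well→a→f→g→Ref: bottleneck 3, flow now 6.
Augment Well→b→e→g→Ref: bottleneck 4, flow now 10.
Augment Well→b→e→h→Ref: bottleneck 3, flow now 13.
No augmenting path remains; maximum flow = 13.
By max-flow min-cut, the minimum cut capacity equals the max flow.
In the residual graph, reachable from Well: {Well, a, b, c, d, e, f, g, h}.
Min-cut edges: g→Ref (7), h→Ref (6); capacity 7 + 6 = 13.

13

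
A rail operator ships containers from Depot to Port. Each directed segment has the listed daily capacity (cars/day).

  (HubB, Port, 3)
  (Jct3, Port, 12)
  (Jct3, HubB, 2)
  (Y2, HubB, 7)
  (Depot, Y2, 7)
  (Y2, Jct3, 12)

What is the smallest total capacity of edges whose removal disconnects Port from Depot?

7

Augment Depot→Y2→HubB→Port: bottleneck 3, flow now 3.
Augment Depot→Y2→Jct3→Port: bottleneck 4, flow now 7.
No augmenting path remains; maximum flow = 7.
By max-flow min-cut, the minimum cut capacity equals the max flow.
In the residual graph, reachable from Depot: {Depot}.
Min-cut edges: Depot→Y2 (7); capacity 7 = 7.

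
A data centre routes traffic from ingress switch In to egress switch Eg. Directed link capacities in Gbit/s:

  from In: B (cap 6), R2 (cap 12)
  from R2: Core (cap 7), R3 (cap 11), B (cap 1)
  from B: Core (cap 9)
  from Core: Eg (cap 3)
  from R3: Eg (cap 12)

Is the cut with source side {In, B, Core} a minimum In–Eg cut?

No — its capacity is 15, but the minimum cut has capacity 14.

Given cut capacity: 12 + 3 = 15.
Augment In→R2→Core→Eg: bottleneck 3, flow now 3.
Augment In→R2→R3→Eg: bottleneck 9, flow now 12.
Augment In→B→Core→R2→R3→Eg: bottleneck 2, flow now 14. (uses reverse residual edge)
No augmenting path remains; maximum flow = 14.
In the residual graph, reachable from In: {In, R2, B, Core}.
Min-cut edges: R2→R3 (11), Core→Eg (3); capacity 11 + 3 = 14.
Cut capacity 15 exceeds the max flow 14, so it is not minimum.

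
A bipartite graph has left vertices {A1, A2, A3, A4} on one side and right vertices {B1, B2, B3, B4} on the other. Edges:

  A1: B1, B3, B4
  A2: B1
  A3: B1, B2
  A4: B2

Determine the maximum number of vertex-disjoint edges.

3

Unit-capacity flow: source→left, listed edges, right→sink; max matching = max flow.
Augmenting path A1→B1 (+1); matched 1.
Augmenting path A3→B2 (+1); matched 2.
Augmenting path A2→B1→A1→B3 (+1); matched 3.
No augmenting path remains; maximum matching = 3.
König certificate: {A1, B1, B2} is a vertex cover of size 3 (every listed pair touches it), so no matching can be larger.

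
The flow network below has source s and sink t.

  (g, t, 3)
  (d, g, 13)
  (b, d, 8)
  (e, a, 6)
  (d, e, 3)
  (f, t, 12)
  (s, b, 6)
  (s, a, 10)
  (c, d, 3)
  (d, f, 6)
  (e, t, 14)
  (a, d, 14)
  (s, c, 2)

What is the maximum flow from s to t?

Augment s→a→d→e→t: bottleneck 3, flow now 3.
Augment s→a→d→f→t: bottleneck 6, flow now 9.
Augment s→a→d→g→t: bottleneck 1, flow now 10.
Augment s→b→d→g→t: bottleneck 2, flow now 12.
No augmenting path remains; maximum flow = 12.
In the residual graph, reachable from s: {s, a, b, c, d, g}.
Min-cut edges: d→e (3), d→f (6), g→t (3); capacity 3 + 6 + 3 = 12.
This cut is saturated, so no flow can exceed 12.

12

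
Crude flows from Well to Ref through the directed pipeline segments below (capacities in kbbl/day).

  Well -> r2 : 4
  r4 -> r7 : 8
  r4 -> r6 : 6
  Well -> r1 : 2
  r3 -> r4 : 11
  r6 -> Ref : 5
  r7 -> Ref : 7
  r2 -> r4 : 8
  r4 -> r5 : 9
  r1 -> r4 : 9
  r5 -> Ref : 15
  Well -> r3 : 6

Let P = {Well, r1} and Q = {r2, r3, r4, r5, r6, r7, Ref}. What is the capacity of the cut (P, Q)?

19

Edges leaving {Well, r1}: Well→r2 (4), Well→r3 (6), r1→r4 (9).
Cut capacity = 4 + 6 + 9 = 19.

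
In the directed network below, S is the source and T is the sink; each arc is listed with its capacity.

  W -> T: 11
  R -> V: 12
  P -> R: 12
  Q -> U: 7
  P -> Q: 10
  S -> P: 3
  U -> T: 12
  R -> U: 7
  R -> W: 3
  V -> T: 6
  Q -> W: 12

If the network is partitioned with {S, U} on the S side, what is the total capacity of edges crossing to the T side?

Edges leaving {S, U}: S→P (3), U→T (12).
Cut capacity = 3 + 12 = 15.

15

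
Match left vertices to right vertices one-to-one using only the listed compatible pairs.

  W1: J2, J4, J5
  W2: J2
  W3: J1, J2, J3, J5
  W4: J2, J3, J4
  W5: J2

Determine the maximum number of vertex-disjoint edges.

Unit-capacity flow: source→left, listed edges, right→sink; max matching = max flow.
Augmenting path W1→J2 (+1); matched 1.
Augmenting path W3→J1 (+1); matched 2.
Augmenting path W4→J3 (+1); matched 3.
Augmenting path W2→J2→W1→J4 (+1); matched 4.
No augmenting path remains; maximum matching = 4.
König certificate: {W1, W3, W4, J2} is a vertex cover of size 4 (every listed pair touches it), so no matching can be larger.

4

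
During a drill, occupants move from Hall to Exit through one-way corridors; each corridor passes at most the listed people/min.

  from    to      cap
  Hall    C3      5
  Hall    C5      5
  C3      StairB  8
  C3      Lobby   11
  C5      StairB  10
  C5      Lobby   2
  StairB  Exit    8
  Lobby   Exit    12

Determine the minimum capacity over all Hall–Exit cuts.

10

Augment Hall→C3→StairB→Exit: bottleneck 5, flow now 5.
Augment Hall→C5→StairB→Exit: bottleneck 3, flow now 8.
Augment Hall→C5→Lobby→Exit: bottleneck 2, flow now 10.
No augmenting path remains; maximum flow = 10.
By max-flow min-cut, the minimum cut capacity equals the max flow.
In the residual graph, reachable from Hall: {Hall}.
Min-cut edges: Hall→C3 (5), Hall→C5 (5); capacity 5 + 5 = 10.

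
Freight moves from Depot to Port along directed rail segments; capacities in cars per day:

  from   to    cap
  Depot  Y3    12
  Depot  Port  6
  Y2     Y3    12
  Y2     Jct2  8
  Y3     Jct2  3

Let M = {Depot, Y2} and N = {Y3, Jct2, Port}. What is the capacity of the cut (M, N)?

38

Edges leaving {Depot, Y2}: Depot→Y3 (12), Depot→Port (6), Y2→Y3 (12), Y2→Jct2 (8).
Cut capacity = 12 + 6 + 12 + 8 = 38.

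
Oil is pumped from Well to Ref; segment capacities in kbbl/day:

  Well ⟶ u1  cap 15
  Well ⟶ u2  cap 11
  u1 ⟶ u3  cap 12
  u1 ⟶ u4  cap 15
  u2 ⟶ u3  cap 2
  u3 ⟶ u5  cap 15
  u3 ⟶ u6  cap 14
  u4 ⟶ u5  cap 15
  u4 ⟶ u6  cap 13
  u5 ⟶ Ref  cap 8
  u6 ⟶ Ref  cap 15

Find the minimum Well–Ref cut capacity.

Augment Well→u1→u3→u5→Ref: bottleneck 8, flow now 8.
Augment Well→u1→u3→u6→Ref: bottleneck 4, flow now 12.
Augment Well→u1→u4→u6→Ref: bottleneck 3, flow now 15.
Augment Well→u2→u3→u6→Ref: bottleneck 2, flow now 17.
No augmenting path remains; maximum flow = 17.
By max-flow min-cut, the minimum cut capacity equals the max flow.
In the residual graph, reachable from Well: {Well, u2}.
Min-cut edges: Well→u1 (15), u2→u3 (2); capacity 15 + 2 = 17.

17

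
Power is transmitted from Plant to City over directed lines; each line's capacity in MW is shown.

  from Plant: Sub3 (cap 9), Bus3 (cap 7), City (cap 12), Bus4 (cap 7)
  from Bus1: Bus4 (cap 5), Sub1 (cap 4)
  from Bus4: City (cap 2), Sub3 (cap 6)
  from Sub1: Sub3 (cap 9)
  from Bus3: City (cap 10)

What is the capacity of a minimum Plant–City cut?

Augment Plant→City: bottleneck 12, flow now 12.
Augment Plant→Bus4→City: bottleneck 2, flow now 14.
Augment Plant→Bus3→City: bottleneck 7, flow now 21.
No augmenting path remains; maximum flow = 21.
By max-flow min-cut, the minimum cut capacity equals the max flow.
In the residual graph, reachable from Plant: {Plant, Bus4, Sub3}.
Min-cut edges: Plant→Bus3 (7), Plant→City (12), Bus4→City (2); capacity 7 + 12 + 2 = 21.

21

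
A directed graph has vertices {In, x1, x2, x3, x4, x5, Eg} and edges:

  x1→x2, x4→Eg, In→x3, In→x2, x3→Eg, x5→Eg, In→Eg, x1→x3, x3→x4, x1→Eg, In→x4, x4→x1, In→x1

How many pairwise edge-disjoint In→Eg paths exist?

4

Assign every edge capacity 1; by Menger, the answer equals the max flow.
Path In→Eg (+1); total 1.
Path In→x1→Eg (+1); total 2.
Path In→x3→Eg (+1); total 3.
Path In→x4→Eg (+1); total 4.
No residual In→Eg path; max flow = 4.
Certifying cut of size 4: {In→Eg, In→x1, In→x3, In→x4}.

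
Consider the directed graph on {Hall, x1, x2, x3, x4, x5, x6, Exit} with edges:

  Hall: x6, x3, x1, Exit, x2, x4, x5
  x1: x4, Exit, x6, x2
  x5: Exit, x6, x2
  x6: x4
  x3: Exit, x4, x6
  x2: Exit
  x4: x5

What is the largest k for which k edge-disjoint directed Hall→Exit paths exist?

Assign every edge capacity 1; by Menger, the answer equals the max flow.
Path Hall→Exit (+1); total 1.
Path Hall→x1→Exit (+1); total 2.
Path Hall→x2→Exit (+1); total 3.
Path Hall→x3→Exit (+1); total 4.
Path Hall→x5→Exit (+1); total 5.
No residual Hall→Exit path; max flow = 5.
Certifying cut of size 5: {Hall→Exit, Hall→x1, Hall→x3, x2→Exit, x5→Exit}.

5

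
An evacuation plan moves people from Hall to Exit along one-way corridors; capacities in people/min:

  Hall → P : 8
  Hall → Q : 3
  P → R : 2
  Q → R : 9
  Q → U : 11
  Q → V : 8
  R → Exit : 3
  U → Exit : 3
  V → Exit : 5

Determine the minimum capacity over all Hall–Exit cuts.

Augment Hall→P→R→Exit: bottleneck 2, flow now 2.
Augment Hall→Q→R→Exit: bottleneck 1, flow now 3.
Augment Hall→Q→U→Exit: bottleneck 2, flow now 5.
No augmenting path remains; maximum flow = 5.
By max-flow min-cut, the minimum cut capacity equals the max flow.
In the residual graph, reachable from Hall: {Hall, P}.
Min-cut edges: Hall→Q (3), P→R (2); capacity 3 + 2 = 5.

5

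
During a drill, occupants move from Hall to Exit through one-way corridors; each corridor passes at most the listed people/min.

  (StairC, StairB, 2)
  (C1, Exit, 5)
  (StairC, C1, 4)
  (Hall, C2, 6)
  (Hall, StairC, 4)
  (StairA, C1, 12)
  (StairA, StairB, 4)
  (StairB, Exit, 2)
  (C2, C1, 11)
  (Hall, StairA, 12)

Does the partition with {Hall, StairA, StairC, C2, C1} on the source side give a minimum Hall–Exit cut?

No — its capacity is 11, but the minimum cut has capacity 7.

Given cut capacity: 4 + 2 + 5 = 11.
Augment Hall→StairA→C1→Exit: bottleneck 5, flow now 5.
Augment Hall→StairA→StairB→Exit: bottleneck 2, flow now 7.
No augmenting path remains; maximum flow = 7.
In the residual graph, reachable from Hall: {Hall, StairA, StairC, C2, C1, StairB}.
Min-cut edges: C1→Exit (5), StairB→Exit (2); capacity 5 + 2 = 7.
Cut capacity 11 exceeds the max flow 7, so it is not minimum.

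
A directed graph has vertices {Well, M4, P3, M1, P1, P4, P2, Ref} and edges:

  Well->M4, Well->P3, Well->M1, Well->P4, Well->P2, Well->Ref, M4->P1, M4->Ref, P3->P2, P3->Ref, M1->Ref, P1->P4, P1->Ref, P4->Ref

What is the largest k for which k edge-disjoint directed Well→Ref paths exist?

Assign every edge capacity 1; by Menger, the answer equals the max flow.
Path Well→Ref (+1); total 1.
Path Well→M4→Ref (+1); total 2.
Path Well→P3→Ref (+1); total 3.
Path Well→M1→Ref (+1); total 4.
Path Well→P4→Ref (+1); total 5.
No residual Well→Ref path; max flow = 5.
Certifying cut of size 5: {Well→M1, Well→M4, Well→P3, Well→P4, Well→Ref}.

5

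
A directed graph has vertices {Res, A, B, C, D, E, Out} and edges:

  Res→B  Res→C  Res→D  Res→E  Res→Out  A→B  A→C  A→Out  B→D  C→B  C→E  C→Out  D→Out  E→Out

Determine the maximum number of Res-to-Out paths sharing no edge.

Assign every edge capacity 1; by Menger, the answer equals the max flow.
Path Res→Out (+1); total 1.
Path Res→C→Out (+1); total 2.
Path Res→D→Out (+1); total 3.
Path Res→E→Out (+1); total 4.
No residual Res→Out path; max flow = 4.
Certifying cut of size 4: {D→Out, Res→C, Res→E, Res→Out}.

4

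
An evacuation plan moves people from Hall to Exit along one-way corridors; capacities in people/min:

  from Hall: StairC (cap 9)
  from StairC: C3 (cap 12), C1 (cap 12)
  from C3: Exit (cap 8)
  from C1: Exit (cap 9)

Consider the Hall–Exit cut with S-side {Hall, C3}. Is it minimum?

No — its capacity is 17, but the minimum cut has capacity 9.

Given cut capacity: 9 + 8 = 17.
Augment Hall→StairC→C3→Exit: bottleneck 8, flow now 8.
Augment Hall→StairC→C1→Exit: bottleneck 1, flow now 9.
No augmenting path remains; maximum flow = 9.
In the residual graph, reachable from Hall: {Hall}.
Min-cut edges: Hall→StairC (9); capacity 9 = 9.
Cut capacity 17 exceeds the max flow 9, so it is not minimum.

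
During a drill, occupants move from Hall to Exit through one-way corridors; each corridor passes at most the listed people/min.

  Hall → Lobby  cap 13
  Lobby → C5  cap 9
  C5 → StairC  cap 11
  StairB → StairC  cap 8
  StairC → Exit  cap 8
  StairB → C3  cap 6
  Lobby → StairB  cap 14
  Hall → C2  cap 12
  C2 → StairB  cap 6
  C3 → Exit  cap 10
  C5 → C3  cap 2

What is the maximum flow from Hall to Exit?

16

Augment Hall→Lobby→C5→StairC→Exit: bottleneck 8, flow now 8.
Augment Hall→Lobby→C5→C3→Exit: bottleneck 1, flow now 9.
Augment Hall→Lobby→StairB→C3→Exit: bottleneck 4, flow now 13.
Augment Hall→C2→StairB→C3→Exit: bottleneck 2, flow now 15.
Augment Hall→C2→StairB→StairC→C5→C3→Exit: bottleneck 1, flow now 16. (uses reverse residual edge)
No augmenting path remains; maximum flow = 16.
In the residual graph, reachable from Hall: {Hall, Lobby, C2, C5, StairB, StairC}.
Min-cut edges: C5→C3 (2), StairB→C3 (6), StairC→Exit (8); capacity 2 + 6 + 8 = 16.
This cut is saturated, so no flow can exceed 16.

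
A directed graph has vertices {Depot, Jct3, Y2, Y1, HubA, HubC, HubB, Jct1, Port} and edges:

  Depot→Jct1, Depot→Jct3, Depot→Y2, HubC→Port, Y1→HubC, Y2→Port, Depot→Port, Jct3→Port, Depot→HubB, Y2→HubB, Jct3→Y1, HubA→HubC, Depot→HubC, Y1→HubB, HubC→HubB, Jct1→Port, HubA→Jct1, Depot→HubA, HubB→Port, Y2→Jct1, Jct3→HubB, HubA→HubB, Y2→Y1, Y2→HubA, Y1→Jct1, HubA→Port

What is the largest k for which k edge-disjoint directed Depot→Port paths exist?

7

Assign every edge capacity 1; by Menger, the answer equals the max flow.
Path Depot→Port (+1); total 1.
Path Depot→Jct3→Port (+1); total 2.
Path Depot→Y2→Port (+1); total 3.
Path Depot→HubA→Port (+1); total 4.
Path Depot→HubC→Port (+1); total 5.
Path Depot→HubB→Port (+1); total 6.
Path Depot→Jct1→Port (+1); total 7.
No residual Depot→Port path; max flow = 7.
Certifying cut of size 7: {Depot→HubA, Depot→HubB, Depot→HubC, Depot→Jct1, Depot→Jct3, Depot→Port, Depot→Y2}.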